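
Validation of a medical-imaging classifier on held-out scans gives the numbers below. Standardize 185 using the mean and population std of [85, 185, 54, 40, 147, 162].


μ = 112.1667, σ = 55.2733
z = (185 - 112.1667)/55.2733 = 1.3177

1.3177


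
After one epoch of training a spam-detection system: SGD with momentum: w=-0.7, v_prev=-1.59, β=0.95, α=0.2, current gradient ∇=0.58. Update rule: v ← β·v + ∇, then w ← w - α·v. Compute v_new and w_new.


v_new = 0.95·-1.59 + 0.58 = -1.5105 + 0.58 = -0.9305
w_new = -0.7 - 0.2·-0.9305 = -0.7 + 0.1861 = -0.5139

v_new=-0.9305, w_new=-0.5139


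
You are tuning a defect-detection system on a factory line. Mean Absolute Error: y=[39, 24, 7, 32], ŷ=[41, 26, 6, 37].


Absolute errors: |39-41|=2, |24-26|=2, |7-6|=1, |32-37|=5
Sum = 10
MAE = 10/4 = 5/2

5/2


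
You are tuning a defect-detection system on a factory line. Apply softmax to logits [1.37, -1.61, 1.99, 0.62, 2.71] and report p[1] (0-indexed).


Exponentials: e^1.37=3.9354, e^-1.61=0.1999, e^1.99=7.3155, e^0.62=1.8589, e^2.71=15.0293
Sum = 28.339
Softmax = [0.1389, 0.0071, 0.2581, 0.0656, 0.5303]
p[1] = 0.1999/28.339 = 0.0071

0.0071


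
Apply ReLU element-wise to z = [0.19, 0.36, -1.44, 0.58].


ReLU(0.19) = max(0, 0.19) = 0.19
ReLU(0.36) = max(0, 0.36) = 0.36
ReLU(-1.44) = max(0, -1.44) = 0.0
ReLU(0.58) = max(0, 0.58) = 0.58
result = [0.19, 0.36, 0.0, 0.58]

[0.19, 0.36, 0.0, 0.58]


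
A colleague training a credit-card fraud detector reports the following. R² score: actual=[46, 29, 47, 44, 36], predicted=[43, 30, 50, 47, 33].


ȳ = 40.4
SS_res = Σ(y-ŷ)² = 37
SS_tot = Σ(y-ȳ)² = 237.2
R² = 1 - SS_res/SS_tot = 1 - 0.156 = 0.844

0.844


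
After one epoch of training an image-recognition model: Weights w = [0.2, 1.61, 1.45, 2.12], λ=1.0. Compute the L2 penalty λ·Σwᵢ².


‖w‖₂² = (0.2)² + (1.61)² + (1.45)² + (2.12)²
     = 0.04 + 2.5921 + 2.1025 + 4.4944
     = 9.229
λ·‖w‖₂² = 1.0·9.229 = 9.229

9.229


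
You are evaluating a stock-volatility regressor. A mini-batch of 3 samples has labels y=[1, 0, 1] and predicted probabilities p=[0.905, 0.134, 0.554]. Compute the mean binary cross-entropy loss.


L[0] = -ln(0.905) = 0.0998
L[1] = -ln(1-0.134) = -ln(0.866) = 0.1439
L[2] = -ln(0.554) = 0.5906
mean = (0.0998 + 0.1439 + 0.5906)/3 = 0.2781

0.2781


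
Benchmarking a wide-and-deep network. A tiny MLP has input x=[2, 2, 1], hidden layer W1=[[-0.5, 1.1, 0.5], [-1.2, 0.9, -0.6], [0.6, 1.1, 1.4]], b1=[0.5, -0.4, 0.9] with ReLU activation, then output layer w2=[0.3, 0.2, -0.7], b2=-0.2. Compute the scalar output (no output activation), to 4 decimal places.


z1[0] = (-0.5)·(2) + (1.1)·(2) + (0.5)·(1) + 0.5 = 2.2
z1[1] = (-1.2)·(2) + (0.9)·(2) + (-0.6)·(1) - 0.4 = -1.6
z1[2] = (0.6)·(2) + (1.1)·(2) + (1.4)·(1) + 0.9 = 5.7
h = ReLU(z1) = [2.2, 0.0, 5.7]
output = (0.3)·(2.2) + (0.2)·(0.0) + (-0.7)·(5.7) - 0.2 = -3.53

-3.53


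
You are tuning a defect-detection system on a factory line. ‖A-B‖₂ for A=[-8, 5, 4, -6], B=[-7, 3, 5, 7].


d = √((-8+ 7)² + (5-3)² + (4-5)² + (-6-7)²)
  = √(1 + 4 + 1 + 169)
  = √175 = 13.2288

13.2288


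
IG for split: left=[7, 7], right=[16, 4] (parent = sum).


Parent = [23, 11], H_parent = 0.9082
H_left = 1 (n=14), H_right = 0.7219 (n=20)
H_children = (14/34)·1 + (20/34)·0.7219 = 0.8364
IG = 0.9082 - 0.8364 = 0.0718

0.0718


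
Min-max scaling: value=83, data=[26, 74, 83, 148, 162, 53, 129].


min=26, max=162
(83-26)/(162-26) = 57/136 = 0.4191

0.4191


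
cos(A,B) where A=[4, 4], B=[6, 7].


A·B = 4·6 + 4·7 = 52
‖A‖ = √32 = 5.6569, ‖B‖ = √85 = 9.2195
cos = 52/(√32·√85) = 52/√2720 = 0.9971

0.9971


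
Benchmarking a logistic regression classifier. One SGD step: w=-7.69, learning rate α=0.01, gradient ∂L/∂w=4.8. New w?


w_new = w - α·∇
= -7.69 - 0.01·4.8
= -7.69 - 0.048
= -7.738

-7.738


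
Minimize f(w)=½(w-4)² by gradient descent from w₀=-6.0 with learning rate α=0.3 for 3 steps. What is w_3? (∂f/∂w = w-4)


step 1: grad = -6-4 = -10; w = -6 - 0.3·(-10) = -3
step 2: grad = -3-4 = -7; w = -3 - 0.3·(-7) = -0.9
step 3: grad = -0.9-4 = -4.9; w = -0.9 - 0.3·(-4.9) = 0.57

0.57


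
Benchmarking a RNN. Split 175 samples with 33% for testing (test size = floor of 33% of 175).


Test = ⌊175·33/100⌋ = 57
Train = 175 - 57 = 118

Train: 118, Test: 57


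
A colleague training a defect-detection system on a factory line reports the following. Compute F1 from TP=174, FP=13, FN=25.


Precision = 174/187 = 0.9305
Recall = 174/199 = 0.8744
F1 = 2·P·R/(P+R) = 2·TP/(2·TP+FP+FN) = 348/(348+13+25) = 348/386 = 0.9016

0.9016


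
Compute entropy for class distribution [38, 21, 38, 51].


Probabilities: [38/148, 21/148, 38/148, 51/148] ≈ [0.2568, 0.1419, 0.2568, 0.3446]
H = -((38/148)·log₂(38/148) + (21/148)·log₂(21/148) + (38/148)·log₂(38/148) + (51/148)·log₂(51/148))
  = 1.9367 bits

1.9367 bits


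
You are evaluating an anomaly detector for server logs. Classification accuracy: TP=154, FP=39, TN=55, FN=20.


Accuracy = (TP+TN)/(TP+TN+FP+FN)
= (154+55)/(268)
= 209/268 = 77.99%

77.99%


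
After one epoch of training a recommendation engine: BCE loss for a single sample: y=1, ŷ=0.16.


BCE = -[y·ln(p) + (1-y)·ln(1-p)]
= -1·ln(0.16) - 0
= -ln(0.16) = 1.8326

1.8326


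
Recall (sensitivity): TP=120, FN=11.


Recall = TP/(TP+FN)
= 120/(120+11)
= 120/131 = 91.6%

91.6%


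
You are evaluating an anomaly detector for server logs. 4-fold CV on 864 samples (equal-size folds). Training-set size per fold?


Fold size = 864/4 = 216
Training per fold = 864 - 216 = 648

648


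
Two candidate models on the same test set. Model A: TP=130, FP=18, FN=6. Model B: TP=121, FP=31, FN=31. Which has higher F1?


Model A: P=130/148=0.8784, R=130/136=0.9559, F1=2PR/(P+R)=2TP/(2TP+FP+FN)=260/284=0.9155
Model B: P=121/152=0.7961, R=121/152=0.7961, F1=2PR/(P+R)=2TP/(2TP+FP+FN)=242/304=0.7961
0.9155 > 0.7961 → Model A

Model A


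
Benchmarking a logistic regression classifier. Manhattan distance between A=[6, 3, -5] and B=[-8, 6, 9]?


d = |6+ 8| + |3-6| + |-5-9|
  = 14 + 3 + 14
  = 31

31


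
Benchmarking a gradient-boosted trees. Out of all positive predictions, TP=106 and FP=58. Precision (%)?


Precision = TP/(TP+FP)
= 106/(106+58)
= 106/164 = 64.63%

64.63%


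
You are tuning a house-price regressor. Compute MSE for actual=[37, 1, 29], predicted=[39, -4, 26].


Squared errors: (37-39)²=4, (1+ 4)²=25, (29-26)²=9
Sum = 38
MSE = 38/3 = 38/3

38/3


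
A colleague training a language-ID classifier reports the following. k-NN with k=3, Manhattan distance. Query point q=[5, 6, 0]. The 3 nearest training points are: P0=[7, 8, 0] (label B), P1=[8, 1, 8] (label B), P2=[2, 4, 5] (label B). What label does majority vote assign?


d(q,P0) = 4  (label B)
d(q,P1) = 16  (label B)
d(q,P2) = 10  (label B)
Votes: A=0, B=3
Majority → B

B


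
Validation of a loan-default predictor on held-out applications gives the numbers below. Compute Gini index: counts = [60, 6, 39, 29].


Probabilities: [60/134, 6/134, 39/134, 29/134] ≈ [0.4478, 0.0448, 0.291, 0.2164]
Σpᵢ² = (3600 + 36 + 1521 + 841)/134² = 5998/17956
Gini = 1 - Σpᵢ² = 1 - 5998/17956 = 0.666

0.666


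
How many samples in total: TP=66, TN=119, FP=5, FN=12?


Total = TP + TN + FP + FN
= 66 + 119 + 5 + 12
= 202
(Predicted positive: 71, predicted negative: 131)

202


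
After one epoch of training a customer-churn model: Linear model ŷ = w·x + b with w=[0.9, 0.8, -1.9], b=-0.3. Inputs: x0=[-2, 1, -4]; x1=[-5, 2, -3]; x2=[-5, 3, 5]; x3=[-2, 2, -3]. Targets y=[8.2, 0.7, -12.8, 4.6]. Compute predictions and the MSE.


ŷ0 = (0.9)·(-2) + (0.8)·(1) + (-1.9)·(-4) - 0.3 = 6.3
ŷ1 = (0.9)·(-5) + (0.8)·(2) + (-1.9)·(-3) - 0.3 = 2.5
ŷ2 = (0.9)·(-5) + (0.8)·(3) + (-1.9)·(5) - 0.3 = -11.9
ŷ3 = (0.9)·(-2) + (0.8)·(2) + (-1.9)·(-3) - 0.3 = 5.2
errors² = [3.61, 3.24, 0.81, 0.36]
MSE = 8.0200/4 = 2.005

2.005


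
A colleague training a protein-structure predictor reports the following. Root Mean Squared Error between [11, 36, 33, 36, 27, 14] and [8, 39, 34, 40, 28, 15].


MSE = 37/6 = 6.1667
RMSE = √(37/6) = 2.4833

2.4833


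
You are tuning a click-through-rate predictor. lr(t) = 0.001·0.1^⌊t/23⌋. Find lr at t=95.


n_drops = ⌊95/23⌋ = 4
lr = 0.001·0.1^4 = 0.001·0.0001 = 0.0000001

0.0000001


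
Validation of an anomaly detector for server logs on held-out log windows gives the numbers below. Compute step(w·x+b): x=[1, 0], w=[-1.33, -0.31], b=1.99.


z = (1)·(-1.33) + (0)·(-0.31) + 1.99
  = 0.66
step(z) = 1 (z≥0)

1


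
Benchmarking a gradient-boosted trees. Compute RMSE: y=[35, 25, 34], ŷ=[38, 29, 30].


MSE = 41/3 = 13.6667
RMSE = √(41/3) = 3.6968

3.6968


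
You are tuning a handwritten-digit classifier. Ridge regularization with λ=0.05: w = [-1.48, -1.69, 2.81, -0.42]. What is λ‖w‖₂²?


‖w‖₂² = (-1.48)² + (-1.69)² + (2.81)² + (-0.42)²
     = 2.1904 + 2.8561 + 7.8961 + 0.1764
     = 13.119
λ·‖w‖₂² = 0.05·13.119 = 0.65595

0.65595


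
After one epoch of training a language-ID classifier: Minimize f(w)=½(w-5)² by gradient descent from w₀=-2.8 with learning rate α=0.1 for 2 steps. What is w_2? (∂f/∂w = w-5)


step 1: grad = -2.8-5 = -7.8; w = -2.8 - 0.1·(-7.8) = -2.02
step 2: grad = -2.02-5 = -7.02; w = -2.02 - 0.1·(-7.02) = -1.318

-1.318


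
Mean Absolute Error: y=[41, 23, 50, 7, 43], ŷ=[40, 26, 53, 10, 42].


Absolute errors: |41-40|=1, |23-26|=3, |50-53|=3, |7-10|=3, |43-42|=1
Sum = 11
MAE = 11/5 = 11/5

11/5


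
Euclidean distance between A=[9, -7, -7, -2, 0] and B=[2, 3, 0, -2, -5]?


d = √((9-2)² + (-7-3)² + (-7-0)² + (-2+ 2)² + (0+ 5)²)
  = √(49 + 100 + 49 + 0 + 25)
  = √223 = 14.9332

14.9332


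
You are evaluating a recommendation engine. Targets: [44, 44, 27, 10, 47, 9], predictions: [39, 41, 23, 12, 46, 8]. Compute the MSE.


Squared errors: (44-39)²=25, (44-41)²=9, (27-23)²=16, (10-12)²=4, (47-46)²=1, (9-8)²=1
Sum = 56
MSE = 56/6 = 28/3

28/3


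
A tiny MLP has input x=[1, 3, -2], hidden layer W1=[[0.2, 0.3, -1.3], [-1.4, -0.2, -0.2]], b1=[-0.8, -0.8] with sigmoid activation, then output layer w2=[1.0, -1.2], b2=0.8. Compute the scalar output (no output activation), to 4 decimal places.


z1[0] = (0.2)·(1) + (0.3)·(3) + (-1.3)·(-2) - 0.8 = 2.9
z1[1] = (-1.4)·(1) + (-0.2)·(3) + (-0.2)·(-2) - 0.8 = -2.4
h = sigmoid(z1) = [0.9478, 0.0832]
output = (1.0)·(0.9478) + (-1.2)·(0.0832) + 0.8 = 1.648

1.648


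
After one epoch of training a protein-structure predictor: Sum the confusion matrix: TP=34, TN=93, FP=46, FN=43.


Total = TP + TN + FP + FN
= 34 + 93 + 46 + 43
= 216
(Predicted positive: 80, predicted negative: 136)

216


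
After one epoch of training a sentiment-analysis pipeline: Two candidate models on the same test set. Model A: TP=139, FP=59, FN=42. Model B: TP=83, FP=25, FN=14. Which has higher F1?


Model A: P=139/198=0.702, R=139/181=0.768, F1=2PR/(P+R)=2TP/(2TP+FP+FN)=278/379=0.7335
Model B: P=83/108=0.7685, R=83/97=0.8557, F1=2PR/(P+R)=2TP/(2TP+FP+FN)=166/205=0.8098
0.7335 < 0.8098 → Model B

Model B


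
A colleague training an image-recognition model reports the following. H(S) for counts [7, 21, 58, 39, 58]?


Probabilities: [7/183, 21/183, 58/183, 39/183, 58/183] ≈ [0.0383, 0.1148, 0.3169, 0.2131, 0.3169]
H = -((7/183)·log₂(7/183) + (21/183)·log₂(21/183) + (58/183)·log₂(58/183) + (39/183)·log₂(39/183) + (58/183)·log₂(58/183))
  = 2.0646 bits

2.0646 bits


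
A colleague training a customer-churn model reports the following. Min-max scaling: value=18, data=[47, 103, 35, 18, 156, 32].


min=18, max=156
(18-18)/(156-18) = 0/138 = 0.0

0.0


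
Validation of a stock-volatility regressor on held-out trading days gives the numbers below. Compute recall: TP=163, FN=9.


Recall = TP/(TP+FN)
= 163/(163+9)
= 163/172 = 94.77%

94.77%


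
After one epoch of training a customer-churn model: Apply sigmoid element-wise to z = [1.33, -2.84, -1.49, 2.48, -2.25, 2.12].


σ(1.33) = 1/(1+e^-1.33) = 0.7908
σ(-2.84) = 1/(1+e^2.84) = 0.0552
σ(-1.49) = 1/(1+e^1.49) = 0.1839
σ(2.48) = 1/(1+e^-2.48) = 0.9227
σ(-2.25) = 1/(1+e^2.25) = 0.0953
σ(2.12) = 1/(1+e^-2.12) = 0.8928
result = [0.7908, 0.0552, 0.1839, 0.9227, 0.0953, 0.8928]

[0.7908, 0.0552, 0.1839, 0.9227, 0.0953, 0.8928]


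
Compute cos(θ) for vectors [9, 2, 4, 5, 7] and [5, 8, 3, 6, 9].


A·B = 9·5 + 2·8 + 4·3 + 5·6 + 7·9 = 166
‖A‖ = √175 = 13.2288, ‖B‖ = √215 = 14.6629
cos = 166/(√175·√215) = 166/√37625 = 0.8558

0.8558


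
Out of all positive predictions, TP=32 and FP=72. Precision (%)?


Precision = TP/(TP+FP)
= 32/(32+72)
= 32/104 = 30.77%

30.77%


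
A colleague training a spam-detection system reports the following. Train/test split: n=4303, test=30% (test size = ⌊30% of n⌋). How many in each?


Test = ⌊4303·30/100⌋ = 1290
Train = 4303 - 1290 = 3013

Train: 3013, Test: 1290


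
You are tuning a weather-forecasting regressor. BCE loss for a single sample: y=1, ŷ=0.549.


BCE = -[y·ln(p) + (1-y)·ln(1-p)]
= -1·ln(0.549) - 0
= -ln(0.549) = 0.5997

0.5997


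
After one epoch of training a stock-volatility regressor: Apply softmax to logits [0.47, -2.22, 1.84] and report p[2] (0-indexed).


Exponentials: e^0.47=1.6, e^-2.22=0.1086, e^1.84=6.2965
Sum = 8.0051
Softmax = [0.1999, 0.0136, 0.7866]
p[2] = 6.2965/8.0051 = 0.7866

0.7866


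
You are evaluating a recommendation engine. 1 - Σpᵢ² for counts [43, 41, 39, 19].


Probabilities: [43/142, 41/142, 39/142, 19/142] ≈ [0.3028, 0.2887, 0.2746, 0.1338]
Σpᵢ² = (1849 + 1681 + 1521 + 361)/142² = 5412/20164
Gini = 1 - Σpᵢ² = 1 - 5412/20164 = 0.7316

0.7316


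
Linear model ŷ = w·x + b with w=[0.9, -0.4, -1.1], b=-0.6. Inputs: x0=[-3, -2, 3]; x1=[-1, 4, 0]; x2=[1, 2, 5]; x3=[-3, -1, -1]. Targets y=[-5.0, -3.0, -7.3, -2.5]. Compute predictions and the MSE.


ŷ0 = (0.9)·(-3) + (-0.4)·(-2) + (-1.1)·(3) - 0.6 = -5.8
ŷ1 = (0.9)·(-1) + (-0.4)·(4) + (-1.1)·(0) - 0.6 = -3.1
ŷ2 = (0.9)·(1) + (-0.4)·(2) + (-1.1)·(5) - 0.6 = -6.0
ŷ3 = (0.9)·(-3) + (-0.4)·(-1) + (-1.1)·(-1) - 0.6 = -1.8
errors² = [0.64, 0.01, 1.69, 0.49]
MSE = 2.8300/4 = 0.7075

0.7075


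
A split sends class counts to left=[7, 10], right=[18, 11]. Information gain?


Parent = [25, 21], H_parent = 0.9945
H_left = 0.9774 (n=17), H_right = 0.9576 (n=29)
H_children = (17/46)·0.9774 + (29/46)·0.9576 = 0.9649
IG = 0.9945 - 0.9649 = 0.0296

0.0296


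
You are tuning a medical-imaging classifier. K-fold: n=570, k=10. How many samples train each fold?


Fold size = 570/10 = 57
Training per fold = 570 - 57 = 513

513


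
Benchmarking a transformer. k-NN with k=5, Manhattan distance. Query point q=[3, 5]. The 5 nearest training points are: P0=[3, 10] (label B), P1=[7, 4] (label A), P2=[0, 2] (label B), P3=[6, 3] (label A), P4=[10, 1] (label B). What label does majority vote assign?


d(q,P0) = 5  (label B)
d(q,P1) = 5  (label A)
d(q,P2) = 6  (label B)
d(q,P3) = 5  (label A)
d(q,P4) = 11  (label B)
Votes: A=2, B=3
Majority → B

B


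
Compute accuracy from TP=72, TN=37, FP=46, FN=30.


Accuracy = (TP+TN)/(TP+TN+FP+FN)
= (72+37)/(185)
= 109/185 = 58.92%

58.92%


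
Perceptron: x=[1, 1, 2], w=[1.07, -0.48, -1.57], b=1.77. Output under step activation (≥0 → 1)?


z = (1)·(1.07) + (1)·(-0.48) + (2)·(-1.57) + 1.77
  = -0.78
step(z) = 0 (z<0)

0


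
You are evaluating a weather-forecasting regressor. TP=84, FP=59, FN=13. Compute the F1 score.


Precision = 84/143 = 0.5874
Recall = 84/97 = 0.866
F1 = 2·P·R/(P+R) = 2·TP/(2·TP+FP+FN) = 168/(168+59+13) = 168/240 = 0.7

0.7


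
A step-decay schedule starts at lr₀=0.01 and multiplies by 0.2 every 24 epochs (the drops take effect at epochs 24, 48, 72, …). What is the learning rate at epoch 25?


n_drops = ⌊25/24⌋ = 1
lr = 0.01·0.2^1 = 0.01·0.2 = 0.002

0.002


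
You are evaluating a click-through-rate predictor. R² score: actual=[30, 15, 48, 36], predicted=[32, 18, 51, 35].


ȳ = 32.25
SS_res = Σ(y-ŷ)² = 23
SS_tot = Σ(y-ȳ)² = 564.75
R² = 1 - SS_res/SS_tot = 1 - 0.0407 = 0.9593

0.9593


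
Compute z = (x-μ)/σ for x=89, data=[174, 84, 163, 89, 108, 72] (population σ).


μ = 115, σ = 39.4124
z = (89 - 115)/39.4124 = -0.6597

-0.6597


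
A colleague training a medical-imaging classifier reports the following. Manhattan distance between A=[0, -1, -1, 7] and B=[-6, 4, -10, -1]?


d = |0+ 6| + |-1-4| + |-1+ 10| + |7+ 1|
  = 6 + 5 + 9 + 8
  = 28

28


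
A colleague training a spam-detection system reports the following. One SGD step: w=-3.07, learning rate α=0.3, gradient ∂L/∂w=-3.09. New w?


w_new = w - α·∇
= -3.07 - 0.3·-3.09
= -3.07 + 0.927
= -2.143

-2.143


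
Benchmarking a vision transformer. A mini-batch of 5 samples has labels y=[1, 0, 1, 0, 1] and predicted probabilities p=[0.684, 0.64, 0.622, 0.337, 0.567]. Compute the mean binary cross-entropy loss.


L[0] = -ln(0.684) = 0.3798
L[1] = -ln(1-0.64) = -ln(0.36) = 1.0217
L[2] = -ln(0.622) = 0.4748
L[3] = -ln(1-0.337) = -ln(0.663) = 0.411
L[4] = -ln(0.567) = 0.5674
mean = (0.3798 + 1.0217 + 0.4748 + 0.411 + 0.5674)/5 = 0.5709

0.5709


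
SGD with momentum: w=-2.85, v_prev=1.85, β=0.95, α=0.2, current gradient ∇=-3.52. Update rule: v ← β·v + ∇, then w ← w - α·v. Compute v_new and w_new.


v_new = 0.95·1.85 - 3.52 = 1.7575 - 3.52 = -1.7625
w_new = -2.85 - 0.2·-1.7625 = -2.85 + 0.3525 = -2.4975

v_new=-1.7625, w_new=-2.4975


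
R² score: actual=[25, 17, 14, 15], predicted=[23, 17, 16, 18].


ȳ = 17.75
SS_res = Σ(y-ŷ)² = 17
SS_tot = Σ(y-ȳ)² = 74.75
R² = 1 - SS_res/SS_tot = 1 - 0.2274 = 0.7726

0.7726


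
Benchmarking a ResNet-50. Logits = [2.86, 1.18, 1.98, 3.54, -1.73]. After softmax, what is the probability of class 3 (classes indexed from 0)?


Exponentials: e^2.86=17.4615, e^1.18=3.2544, e^1.98=7.2427, e^3.54=34.4669, e^-1.73=0.1773
Sum = 62.6028
Softmax = [0.2789, 0.052, 0.1157, 0.5506, 0.0028]
p[3] = 34.4669/62.6028 = 0.5506

0.5506


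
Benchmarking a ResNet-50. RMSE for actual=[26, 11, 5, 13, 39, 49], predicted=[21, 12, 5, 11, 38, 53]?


MSE = 47/6 = 7.8333
RMSE = √(47/6) = 2.7988

2.7988


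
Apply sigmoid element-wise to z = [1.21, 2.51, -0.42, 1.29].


σ(1.21) = 1/(1+e^-1.21) = 0.7703
σ(2.51) = 1/(1+e^-2.51) = 0.9248
σ(-0.42) = 1/(1+e^0.42) = 0.3965
σ(1.29) = 1/(1+e^-1.29) = 0.7841
result = [0.7703, 0.9248, 0.3965, 0.7841]

[0.7703, 0.9248, 0.3965, 0.7841]


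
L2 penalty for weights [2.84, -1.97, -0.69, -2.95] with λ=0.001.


‖w‖₂² = (2.84)² + (-1.97)² + (-0.69)² + (-2.95)²
     = 8.0656 + 3.8809 + 0.4761 + 8.7025
     = 21.1251
λ·‖w‖₂² = 0.001·21.1251 = 0.021125

0.021125


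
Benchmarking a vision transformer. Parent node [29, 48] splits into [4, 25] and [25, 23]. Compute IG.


Parent = [29, 48], H_parent = 0.9556
H_left = 0.5788 (n=29), H_right = 0.9987 (n=48)
H_children = (29/77)·0.5788 + (48/77)·0.9987 = 0.8406
IG = 0.9556 - 0.8406 = 0.115

0.115


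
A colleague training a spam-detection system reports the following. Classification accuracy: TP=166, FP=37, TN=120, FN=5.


Accuracy = (TP+TN)/(TP+TN+FP+FN)
= (166+120)/(328)
= 286/328 = 87.2%

87.2%


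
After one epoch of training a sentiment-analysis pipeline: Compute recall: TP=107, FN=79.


Recall = TP/(TP+FN)
= 107/(107+79)
= 107/186 = 57.53%

57.53%


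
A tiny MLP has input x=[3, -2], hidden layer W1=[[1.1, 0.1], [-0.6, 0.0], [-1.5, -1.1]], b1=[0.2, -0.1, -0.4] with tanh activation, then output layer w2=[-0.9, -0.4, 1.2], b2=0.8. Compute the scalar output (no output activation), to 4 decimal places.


z1[0] = (1.1)·(3) + (0.1)·(-2) + 0.2 = 3.3
z1[1] = (-0.6)·(3) + (0.0)·(-2) - 0.1 = -1.9
z1[2] = (-1.5)·(3) + (-1.1)·(-2) - 0.4 = -2.7
h = tanh(z1) = [0.9973, -0.9562, -0.991]
output = (-0.9)·(0.9973) + (-0.4)·(-0.9562) + (1.2)·(-0.991) + 0.8 = -0.9043

-0.9043


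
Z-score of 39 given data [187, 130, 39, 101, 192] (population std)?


μ = 129.8, σ = 56.947
z = (39 - 129.8)/56.947 = -1.5945

-1.5945


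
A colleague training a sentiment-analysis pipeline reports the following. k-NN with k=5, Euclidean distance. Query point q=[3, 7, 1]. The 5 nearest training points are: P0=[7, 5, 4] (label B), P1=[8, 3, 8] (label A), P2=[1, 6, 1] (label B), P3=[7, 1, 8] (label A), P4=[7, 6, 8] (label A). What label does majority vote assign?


d(q,P0) = 5.3852  (label B)
d(q,P1) = 9.4868  (label A)
d(q,P2) = 2.2361  (label B)
d(q,P3) = 10.0499  (label A)
d(q,P4) = 8.124  (label A)
Votes: A=3, B=2
Majority → A

A


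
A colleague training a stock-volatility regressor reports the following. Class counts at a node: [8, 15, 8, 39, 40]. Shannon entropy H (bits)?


Probabilities: [8/110, 15/110, 8/110, 39/110, 40/110] ≈ [0.0727, 0.1364, 0.0727, 0.3545, 0.3636]
H = -((8/110)·log₂(8/110) + (15/110)·log₂(15/110) + (8/110)·log₂(8/110) + (39/110)·log₂(39/110) + (40/110)·log₂(40/110))
  = 2.0031 bits

2.0031 bits


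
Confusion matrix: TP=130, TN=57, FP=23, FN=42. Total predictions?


Total = TP + TN + FP + FN
= 130 + 57 + 23 + 42
= 252
(Predicted positive: 153, predicted negative: 99)

252


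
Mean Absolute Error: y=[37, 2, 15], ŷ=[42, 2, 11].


Absolute errors: |37-42|=5, |2-2|=0, |15-11|=4
Sum = 9
MAE = 9/3 = 3

3


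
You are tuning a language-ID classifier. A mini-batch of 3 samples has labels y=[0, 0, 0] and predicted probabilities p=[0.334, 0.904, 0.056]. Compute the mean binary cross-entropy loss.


L[0] = -ln(1-0.334) = -ln(0.666) = 0.4065
L[1] = -ln(1-0.904) = -ln(0.096) = 2.3434
L[2] = -ln(1-0.056) = -ln(0.944) = 0.0576
mean = (0.4065 + 2.3434 + 0.0576)/3 = 0.9358

0.9358


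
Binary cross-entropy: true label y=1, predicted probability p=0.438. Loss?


BCE = -[y·ln(p) + (1-y)·ln(1-p)]
= -1·ln(0.438) - 0
= -ln(0.438) = 0.8255

0.8255


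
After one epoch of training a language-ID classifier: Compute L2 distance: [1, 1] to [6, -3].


d = √((1-6)² + (1+ 3)²)
  = √(25 + 16)
  = √41 = 6.4031

6.4031


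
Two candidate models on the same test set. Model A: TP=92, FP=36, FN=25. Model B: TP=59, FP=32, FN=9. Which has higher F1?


Model A: P=92/128=0.7188, R=92/117=0.7863, F1=2PR/(P+R)=2TP/(2TP+FP+FN)=184/245=0.751
Model B: P=59/91=0.6484, R=59/68=0.8676, F1=2PR/(P+R)=2TP/(2TP+FP+FN)=118/159=0.7421
0.751 > 0.7421 → Model A

Model A


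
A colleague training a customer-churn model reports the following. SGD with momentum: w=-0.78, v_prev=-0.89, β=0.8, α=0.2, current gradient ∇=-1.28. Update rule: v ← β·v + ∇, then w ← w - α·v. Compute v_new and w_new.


v_new = 0.8·-0.89 - 1.28 = -0.712 - 1.28 = -1.992
w_new = -0.78 - 0.2·-1.992 = -0.78 + 0.3984 = -0.3816

v_new=-1.992, w_new=-0.3816


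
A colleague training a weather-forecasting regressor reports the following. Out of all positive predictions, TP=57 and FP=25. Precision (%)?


Precision = TP/(TP+FP)
= 57/(57+25)
= 57/82 = 69.51%

69.51%


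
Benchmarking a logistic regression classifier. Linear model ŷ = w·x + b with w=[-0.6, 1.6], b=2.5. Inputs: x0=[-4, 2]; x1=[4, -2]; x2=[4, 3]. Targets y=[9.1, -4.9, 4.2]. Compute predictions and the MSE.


ŷ0 = (-0.6)·(-4) + (1.6)·(2) + 2.5 = 8.1
ŷ1 = (-0.6)·(4) + (1.6)·(-2) + 2.5 = -3.1
ŷ2 = (-0.6)·(4) + (1.6)·(3) + 2.5 = 4.9
errors² = [1.0, 3.24, 0.49]
MSE = 4.7300/3 = 1.5767

1.5767


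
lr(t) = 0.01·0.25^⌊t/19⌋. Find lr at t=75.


n_drops = ⌊75/19⌋ = 3
lr = 0.01·0.25^3 = 0.01·0.015625 = 0.00015625

0.00015625


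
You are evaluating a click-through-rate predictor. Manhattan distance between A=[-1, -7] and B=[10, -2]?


d = |-1-10| + |-7+ 2|
  = 11 + 5
  = 16

16


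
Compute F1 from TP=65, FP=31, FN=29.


Precision = 65/96 = 0.6771
Recall = 65/94 = 0.6915
F1 = 2·P·R/(P+R) = 2·TP/(2·TP+FP+FN) = 130/(130+31+29) = 130/190 = 0.6842

0.6842


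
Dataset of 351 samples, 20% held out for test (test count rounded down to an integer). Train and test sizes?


Test = ⌊351·20/100⌋ = 70
Train = 351 - 70 = 281

Train: 281, Test: 70


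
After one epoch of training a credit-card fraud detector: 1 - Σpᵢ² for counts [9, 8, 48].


Probabilities: [9/65, 8/65, 48/65] ≈ [0.1385, 0.1231, 0.7385]
Σpᵢ² = (81 + 64 + 2304)/65² = 2449/4225
Gini = 1 - Σpᵢ² = 1 - 2449/4225 = 0.4204

0.4204


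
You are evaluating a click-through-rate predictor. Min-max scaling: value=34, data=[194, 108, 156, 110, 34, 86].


min=34, max=194
(34-34)/(194-34) = 0/160 = 0.0

0.0


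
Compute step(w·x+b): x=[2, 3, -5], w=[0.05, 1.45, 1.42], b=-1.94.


z = (2)·(0.05) + (3)·(1.45) + (-5)·(1.42) - 1.94
  = -4.59
step(z) = 0 (z<0)

0


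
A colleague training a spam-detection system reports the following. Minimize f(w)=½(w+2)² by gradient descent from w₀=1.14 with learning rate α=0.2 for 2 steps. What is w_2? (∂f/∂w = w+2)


step 1: grad = 1.14+2 = 3.14; w = 1.14 - 0.2·(3.14) = 0.512
step 2: grad = 0.512+2 = 2.512; w = 0.512 - 0.2·(2.512) = 0.0096

0.0096


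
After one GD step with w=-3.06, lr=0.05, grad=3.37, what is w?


w_new = w - α·∇
= -3.06 - 0.05·3.37
= -3.06 - 0.1685
= -3.2285

-3.2285


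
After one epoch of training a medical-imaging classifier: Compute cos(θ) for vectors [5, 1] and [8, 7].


A·B = 5·8 + 1·7 = 47
‖A‖ = √26 = 5.099, ‖B‖ = √113 = 10.6301
cos = 47/(√26·√113) = 47/√2938 = 0.8671

0.8671


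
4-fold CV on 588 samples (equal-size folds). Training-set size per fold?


Fold size = 588/4 = 147
Training per fold = 588 - 147 = 441

441


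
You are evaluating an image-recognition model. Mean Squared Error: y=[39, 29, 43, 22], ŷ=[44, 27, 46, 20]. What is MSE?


Squared errors: (39-44)²=25, (29-27)²=4, (43-46)²=9, (22-20)²=4
Sum = 42
MSE = 42/4 = 21/2

21/2


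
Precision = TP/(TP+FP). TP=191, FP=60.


Precision = TP/(TP+FP)
= 191/(191+60)
= 191/251 = 76.1%

76.1%


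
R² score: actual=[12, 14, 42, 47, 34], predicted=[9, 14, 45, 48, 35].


ȳ = 29.8
SS_res = Σ(y-ŷ)² = 20
SS_tot = Σ(y-ȳ)² = 1028.8
R² = 1 - SS_res/SS_tot = 1 - 0.0194 = 0.9806

0.9806


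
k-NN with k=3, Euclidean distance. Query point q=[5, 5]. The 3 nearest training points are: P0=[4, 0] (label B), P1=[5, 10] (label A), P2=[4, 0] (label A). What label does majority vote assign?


d(q,P0) = 5.099  (label B)
d(q,P1) = 5.0  (label A)
d(q,P2) = 5.099  (label A)
Votes: A=2, B=1
Majority → A

A


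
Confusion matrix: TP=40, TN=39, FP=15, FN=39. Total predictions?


Total = TP + TN + FP + FN
= 40 + 39 + 15 + 39
= 133
(Predicted positive: 55, predicted negative: 78)

133


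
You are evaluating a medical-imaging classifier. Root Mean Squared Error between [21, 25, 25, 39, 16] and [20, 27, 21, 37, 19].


MSE = 34/5 = 6.8
RMSE = √(34/5) = 2.6077

2.6077


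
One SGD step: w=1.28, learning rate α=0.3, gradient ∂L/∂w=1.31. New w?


w_new = w - α·∇
= 1.28 - 0.3·1.31
= 1.28 - 0.393
= 0.887

0.887


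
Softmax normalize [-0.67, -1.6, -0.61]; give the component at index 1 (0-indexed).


Exponentials: e^-0.67=0.5117, e^-1.6=0.2019, e^-0.61=0.5434
Sum = 1.257
Softmax = [0.4071, 0.1606, 0.4323]
p[1] = 0.2019/1.257 = 0.1606

0.1606


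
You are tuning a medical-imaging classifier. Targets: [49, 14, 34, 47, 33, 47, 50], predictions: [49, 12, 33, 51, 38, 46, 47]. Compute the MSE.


Squared errors: (49-49)²=0, (14-12)²=4, (34-33)²=1, (47-51)²=16, (33-38)²=25, (47-46)²=1, (50-47)²=9
Sum = 56
MSE = 56/7 = 8

8


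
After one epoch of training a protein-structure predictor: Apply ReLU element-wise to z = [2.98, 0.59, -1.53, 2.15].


ReLU(2.98) = max(0, 2.98) = 2.98
ReLU(0.59) = max(0, 0.59) = 0.59
ReLU(-1.53) = max(0, -1.53) = 0.0
ReLU(2.15) = max(0, 2.15) = 2.15
result = [2.98, 0.59, 0.0, 2.15]

[2.98, 0.59, 0.0, 2.15]


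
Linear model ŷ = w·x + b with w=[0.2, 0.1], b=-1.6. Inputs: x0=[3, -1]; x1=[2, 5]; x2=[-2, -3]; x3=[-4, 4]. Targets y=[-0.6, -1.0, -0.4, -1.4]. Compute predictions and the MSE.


ŷ0 = (0.2)·(3) + (0.1)·(-1) - 1.6 = -1.1
ŷ1 = (0.2)·(2) + (0.1)·(5) - 1.6 = -0.7
ŷ2 = (0.2)·(-2) + (0.1)·(-3) - 1.6 = -2.3
ŷ3 = (0.2)·(-4) + (0.1)·(4) - 1.6 = -2.0
errors² = [0.25, 0.09, 3.61, 0.36]
MSE = 4.3100/4 = 1.0775

1.0775


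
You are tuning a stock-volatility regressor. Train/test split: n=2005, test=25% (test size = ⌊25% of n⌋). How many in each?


Test = ⌊2005·25/100⌋ = 501
Train = 2005 - 501 = 1504

Train: 1504, Test: 501


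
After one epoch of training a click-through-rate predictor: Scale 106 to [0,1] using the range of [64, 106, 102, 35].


min=35, max=106
(106-35)/(106-35) = 71/71 = 1.0

1.0


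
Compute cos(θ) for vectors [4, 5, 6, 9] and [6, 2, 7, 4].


A·B = 4·6 + 5·2 + 6·7 + 9·4 = 112
‖A‖ = √158 = 12.5698, ‖B‖ = √105 = 10.247
cos = 112/(√158·√105) = 112/√16590 = 0.8696

0.8696


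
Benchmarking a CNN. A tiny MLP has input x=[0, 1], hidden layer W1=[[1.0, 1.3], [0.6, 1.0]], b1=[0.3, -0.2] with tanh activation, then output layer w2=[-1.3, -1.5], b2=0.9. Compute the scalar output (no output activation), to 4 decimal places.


z1[0] = (1.0)·(0) + (1.3)·(1) + 0.3 = 1.6
z1[1] = (0.6)·(0) + (1.0)·(1) - 0.2 = 0.8
h = tanh(z1) = [0.9217, 0.664]
output = (-1.3)·(0.9217) + (-1.5)·(0.664) + 0.9 = -1.2942

-1.2942


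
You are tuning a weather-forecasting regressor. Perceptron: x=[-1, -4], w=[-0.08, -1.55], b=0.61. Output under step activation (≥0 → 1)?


z = (-1)·(-0.08) + (-4)·(-1.55) + 0.61
  = 6.89
step(z) = 1 (z≥0)

1


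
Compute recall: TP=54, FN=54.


Recall = TP/(TP+FN)
= 54/(54+54)
= 54/108 = 50.0%

50.0%


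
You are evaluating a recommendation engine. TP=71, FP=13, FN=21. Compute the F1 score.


Precision = 71/84 = 0.8452
Recall = 71/92 = 0.7717
F1 = 2·P·R/(P+R) = 2·TP/(2·TP+FP+FN) = 142/(142+13+21) = 142/176 = 0.8068

0.8068


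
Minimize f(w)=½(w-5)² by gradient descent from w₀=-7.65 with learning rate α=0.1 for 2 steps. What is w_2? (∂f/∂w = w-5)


step 1: grad = -7.65-5 = -12.65; w = -7.65 - 0.1·(-12.65) = -6.385
step 2: grad = -6.385-5 = -11.385; w = -6.385 - 0.1·(-11.385) = -5.2465

-5.2465


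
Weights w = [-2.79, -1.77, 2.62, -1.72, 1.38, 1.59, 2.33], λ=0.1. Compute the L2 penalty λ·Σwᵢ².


‖w‖₂² = (-2.79)² + (-1.77)² + (2.62)² + (-1.72)² + (1.38)² + (1.59)² + (2.33)²
     = 7.7841 + 3.1329 + 6.8644 + 2.9584 + 1.9044 + 2.5281 + 5.4289
     = 30.6012
λ·‖w‖₂² = 0.1·30.6012 = 3.06012

3.06012


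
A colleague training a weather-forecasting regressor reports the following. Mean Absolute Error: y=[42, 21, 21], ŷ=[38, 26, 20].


Absolute errors: |42-38|=4, |21-26|=5, |21-20|=1
Sum = 10
MAE = 10/3 = 10/3

10/3


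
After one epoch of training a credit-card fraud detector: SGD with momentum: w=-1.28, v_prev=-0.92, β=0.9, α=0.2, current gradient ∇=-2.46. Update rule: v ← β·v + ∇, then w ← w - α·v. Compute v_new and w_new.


v_new = 0.9·-0.92 - 2.46 = -0.828 - 2.46 = -3.288
w_new = -1.28 - 0.2·-3.288 = -1.28 + 0.6576 = -0.6224

v_new=-3.288, w_new=-0.6224


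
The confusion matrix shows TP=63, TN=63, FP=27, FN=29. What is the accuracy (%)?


Accuracy = (TP+TN)/(TP+TN+FP+FN)
= (63+63)/(182)
= 126/182 = 69.23%

69.23%


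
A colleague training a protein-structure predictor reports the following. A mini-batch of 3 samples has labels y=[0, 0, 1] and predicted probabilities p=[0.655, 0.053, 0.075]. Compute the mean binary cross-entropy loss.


L[0] = -ln(1-0.655) = -ln(0.345) = 1.0642
L[1] = -ln(1-0.053) = -ln(0.947) = 0.0545
L[2] = -ln(0.075) = 2.5903
mean = (1.0642 + 0.0545 + 2.5903)/3 = 1.2363

1.2363


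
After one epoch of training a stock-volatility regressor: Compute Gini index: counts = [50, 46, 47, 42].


Probabilities: [50/185, 46/185, 47/185, 42/185] ≈ [0.2703, 0.2486, 0.2541, 0.227]
Σpᵢ² = (2500 + 2116 + 2209 + 1764)/185² = 8589/34225
Gini = 1 - Σpᵢ² = 1 - 8589/34225 = 0.749

0.749


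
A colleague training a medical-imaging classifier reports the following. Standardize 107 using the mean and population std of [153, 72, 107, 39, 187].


μ = 111.6, σ = 53.4026
z = (107 - 111.6)/53.4026 = -0.0861

-0.0861


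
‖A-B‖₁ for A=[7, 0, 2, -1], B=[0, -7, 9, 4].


d = |7-0| + |0+ 7| + |2-9| + |-1-4|
  = 7 + 7 + 7 + 5
  = 26

26


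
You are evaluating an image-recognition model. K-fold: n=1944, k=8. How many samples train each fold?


Fold size = 1944/8 = 243
Training per fold = 1944 - 243 = 1701

1701


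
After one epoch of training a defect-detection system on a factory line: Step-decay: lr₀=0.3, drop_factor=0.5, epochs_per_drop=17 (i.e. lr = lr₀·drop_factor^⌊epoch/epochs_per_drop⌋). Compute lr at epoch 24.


n_drops = ⌊24/17⌋ = 1
lr = 0.3·0.5^1 = 0.3·0.5 = 0.15

0.15


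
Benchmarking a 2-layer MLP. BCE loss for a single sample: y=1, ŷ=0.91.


BCE = -[y·ln(p) + (1-y)·ln(1-p)]
= -1·ln(0.91) - 0
= -ln(0.91) = 0.0943

0.0943


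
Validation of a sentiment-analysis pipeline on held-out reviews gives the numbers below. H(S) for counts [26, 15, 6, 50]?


Probabilities: [26/97, 15/97, 6/97, 50/97] ≈ [0.268, 0.1546, 0.0619, 0.5155]
H = -((26/97)·log₂(26/97) + (15/97)·log₂(15/97) + (6/97)·log₂(6/97) + (50/97)·log₂(50/97))
  = 1.6667 bits

1.6667 bits


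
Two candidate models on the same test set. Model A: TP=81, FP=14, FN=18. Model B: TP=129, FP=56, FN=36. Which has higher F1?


Model A: P=81/95=0.8526, R=81/99=0.8182, F1=2PR/(P+R)=2TP/(2TP+FP+FN)=162/194=0.8351
Model B: P=129/185=0.6973, R=129/165=0.7818, F1=2PR/(P+R)=2TP/(2TP+FP+FN)=258/350=0.7371
0.8351 > 0.7371 → Model A

Model A


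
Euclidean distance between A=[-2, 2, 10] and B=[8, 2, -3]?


d = √((-2-8)² + (2-2)² + (10+ 3)²)
  = √(100 + 0 + 169)
  = √269 = 16.4012

16.4012


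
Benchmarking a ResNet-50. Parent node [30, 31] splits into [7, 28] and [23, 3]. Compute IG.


Parent = [30, 31], H_parent = 0.9998
H_left = 0.7219 (n=35), H_right = 0.5159 (n=26)
H_children = (35/61)·0.7219 + (26/61)·0.5159 = 0.6341
IG = 0.9998 - 0.6341 = 0.3657

0.3657


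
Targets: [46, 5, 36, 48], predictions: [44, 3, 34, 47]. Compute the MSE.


Squared errors: (46-44)²=4, (5-3)²=4, (36-34)²=4, (48-47)²=1
Sum = 13
MSE = 13/4 = 13/4

13/4


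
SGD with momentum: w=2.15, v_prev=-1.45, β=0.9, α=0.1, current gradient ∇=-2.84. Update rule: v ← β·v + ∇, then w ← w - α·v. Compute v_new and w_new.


v_new = 0.9·-1.45 - 2.84 = -1.305 - 2.84 = -4.145
w_new = 2.15 - 0.1·-4.145 = 2.15 + 0.4145 = 2.5645

v_new=-4.145, w_new=2.5645


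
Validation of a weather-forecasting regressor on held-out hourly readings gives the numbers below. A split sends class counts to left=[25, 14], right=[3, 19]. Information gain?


Parent = [28, 33], H_parent = 0.9951
H_left = 0.9418 (n=39), H_right = 0.5746 (n=22)
H_children = (39/61)·0.9418 + (22/61)·0.5746 = 0.8094
IG = 0.9951 - 0.8094 = 0.1857

0.1857


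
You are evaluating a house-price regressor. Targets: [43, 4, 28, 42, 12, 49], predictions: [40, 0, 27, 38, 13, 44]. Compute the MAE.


Absolute errors: |43-40|=3, |4-0|=4, |28-27|=1, |42-38|=4, |12-13|=1, |49-44|=5
Sum = 18
MAE = 18/6 = 3

3


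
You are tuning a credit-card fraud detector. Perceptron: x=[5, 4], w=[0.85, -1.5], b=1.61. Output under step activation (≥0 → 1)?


z = (5)·(0.85) + (4)·(-1.5) + 1.61
  = -0.14
step(z) = 0 (z<0)

0


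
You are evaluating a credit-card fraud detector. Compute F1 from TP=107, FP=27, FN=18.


Precision = 107/134 = 0.7985
Recall = 107/125 = 0.856
F1 = 2·P·R/(P+R) = 2·TP/(2·TP+FP+FN) = 214/(214+27+18) = 214/259 = 0.8263

0.8263


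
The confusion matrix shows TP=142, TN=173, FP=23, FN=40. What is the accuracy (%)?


Accuracy = (TP+TN)/(TP+TN+FP+FN)
= (142+173)/(378)
= 315/378 = 83.33%

83.33%


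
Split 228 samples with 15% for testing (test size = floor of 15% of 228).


Test = ⌊228·15/100⌋ = 34
Train = 228 - 34 = 194

Train: 194, Test: 34


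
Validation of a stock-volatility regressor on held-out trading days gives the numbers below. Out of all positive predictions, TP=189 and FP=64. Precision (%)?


Precision = TP/(TP+FP)
= 189/(189+64)
= 189/253 = 74.7%

74.7%


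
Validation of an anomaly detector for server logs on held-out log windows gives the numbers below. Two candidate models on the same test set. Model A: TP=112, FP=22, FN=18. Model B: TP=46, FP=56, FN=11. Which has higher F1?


Model A: P=112/134=0.8358, R=112/130=0.8615, F1=2PR/(P+R)=2TP/(2TP+FP+FN)=224/264=0.8485
Model B: P=46/102=0.451, R=46/57=0.807, F1=2PR/(P+R)=2TP/(2TP+FP+FN)=92/159=0.5786
0.8485 > 0.5786 → Model A

Model A


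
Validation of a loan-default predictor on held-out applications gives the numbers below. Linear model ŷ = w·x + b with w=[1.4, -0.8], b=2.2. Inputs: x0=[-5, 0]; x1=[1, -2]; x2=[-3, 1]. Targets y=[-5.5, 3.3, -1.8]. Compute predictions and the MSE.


ŷ0 = (1.4)·(-5) + (-0.8)·(0) + 2.2 = -4.8
ŷ1 = (1.4)·(1) + (-0.8)·(-2) + 2.2 = 5.2
ŷ2 = (1.4)·(-3) + (-0.8)·(1) + 2.2 = -2.8
errors² = [0.49, 3.61, 1.0]
MSE = 5.1000/3 = 1.7

1.7


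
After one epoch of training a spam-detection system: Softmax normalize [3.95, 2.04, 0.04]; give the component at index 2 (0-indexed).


Exponentials: e^3.95=51.9354, e^2.04=7.6906, e^0.04=1.0408
Sum = 60.6668
Softmax = [0.8561, 0.1268, 0.0172]
p[2] = 1.0408/60.6668 = 0.0172

0.0172


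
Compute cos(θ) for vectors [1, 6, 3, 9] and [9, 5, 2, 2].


A·B = 1·9 + 6·5 + 3·2 + 9·2 = 63
‖A‖ = √127 = 11.2694, ‖B‖ = √114 = 10.6771
cos = 63/(√127·√114) = 63/√14478 = 0.5236

0.5236


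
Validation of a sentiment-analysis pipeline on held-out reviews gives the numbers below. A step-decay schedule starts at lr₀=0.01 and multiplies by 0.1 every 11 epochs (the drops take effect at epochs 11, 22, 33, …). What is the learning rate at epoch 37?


n_drops = ⌊37/11⌋ = 3
lr = 0.01·0.1^3 = 0.01·0.001 = 0.00001

0.00001


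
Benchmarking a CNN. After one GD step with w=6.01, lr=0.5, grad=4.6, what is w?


w_new = w - α·∇
= 6.01 - 0.5·4.6
= 6.01 - 2.3
= 3.71

3.71


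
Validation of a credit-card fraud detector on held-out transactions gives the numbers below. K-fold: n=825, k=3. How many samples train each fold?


Fold size = 825/3 = 275
Training per fold = 825 - 275 = 550

550


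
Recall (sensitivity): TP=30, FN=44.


Recall = TP/(TP+FN)
= 30/(30+44)
= 30/74 = 40.54%

40.54%


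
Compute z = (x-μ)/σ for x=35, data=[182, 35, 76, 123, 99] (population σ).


μ = 103, σ = 49.0102
z = (35 - 103)/49.0102 = -1.3875

-1.3875


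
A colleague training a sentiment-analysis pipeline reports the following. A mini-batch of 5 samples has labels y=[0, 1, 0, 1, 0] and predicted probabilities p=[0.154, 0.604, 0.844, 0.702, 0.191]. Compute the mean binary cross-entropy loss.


L[0] = -ln(1-0.154) = -ln(0.846) = 0.1672
L[1] = -ln(0.604) = 0.5042
L[2] = -ln(1-0.844) = -ln(0.156) = 1.8579
L[3] = -ln(0.702) = 0.3538
L[4] = -ln(1-0.191) = -ln(0.809) = 0.212
mean = (0.1672 + 0.5042 + 1.8579 + 0.3538 + 0.212)/5 = 0.619

0.619


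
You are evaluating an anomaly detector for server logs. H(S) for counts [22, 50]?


Probabilities: [22/72, 50/72] ≈ [0.3056, 0.6944]
H = -((22/72)·log₂(22/72) + (50/72)·log₂(50/72))
  = 0.888 bits

0.888 bits


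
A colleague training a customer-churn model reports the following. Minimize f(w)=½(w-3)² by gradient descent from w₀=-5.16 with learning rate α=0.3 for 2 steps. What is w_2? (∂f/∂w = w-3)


step 1: grad = -5.16-3 = -8.16; w = -5.16 - 0.3·(-8.16) = -2.712
step 2: grad = -2.712-3 = -5.712; w = -2.712 - 0.3·(-5.712) = -0.9984

-0.9984
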